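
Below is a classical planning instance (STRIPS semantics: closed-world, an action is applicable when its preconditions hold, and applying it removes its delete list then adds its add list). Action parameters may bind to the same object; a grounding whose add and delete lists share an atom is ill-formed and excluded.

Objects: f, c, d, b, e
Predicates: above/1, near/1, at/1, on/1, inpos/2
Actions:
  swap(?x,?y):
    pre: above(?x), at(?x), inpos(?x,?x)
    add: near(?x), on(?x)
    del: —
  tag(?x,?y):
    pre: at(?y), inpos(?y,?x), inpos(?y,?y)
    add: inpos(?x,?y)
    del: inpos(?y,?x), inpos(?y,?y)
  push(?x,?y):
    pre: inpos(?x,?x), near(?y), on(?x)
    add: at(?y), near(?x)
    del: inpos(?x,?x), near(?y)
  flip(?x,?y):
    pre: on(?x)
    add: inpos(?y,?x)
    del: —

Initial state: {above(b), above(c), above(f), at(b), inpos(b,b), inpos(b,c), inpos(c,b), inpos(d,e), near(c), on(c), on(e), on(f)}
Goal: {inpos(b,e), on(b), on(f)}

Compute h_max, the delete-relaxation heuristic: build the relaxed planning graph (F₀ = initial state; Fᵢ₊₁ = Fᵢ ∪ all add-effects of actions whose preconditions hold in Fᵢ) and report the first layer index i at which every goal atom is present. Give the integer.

F0 = init (12 atoms)
F1 = F0 ∪ {inpos(b,e), inpos(b,f), inpos(c,c), inpos(c,e), inpos(c,f), inpos(d,c), inpos(d,f), inpos(e,c), inpos(e,e), inpos(e,f), inpos(f,c), inpos(f,e), inpos(f,f), near(b), on(b)}  (27 atoms)
goal ⊆ F1  ⇒  h_max = 1

1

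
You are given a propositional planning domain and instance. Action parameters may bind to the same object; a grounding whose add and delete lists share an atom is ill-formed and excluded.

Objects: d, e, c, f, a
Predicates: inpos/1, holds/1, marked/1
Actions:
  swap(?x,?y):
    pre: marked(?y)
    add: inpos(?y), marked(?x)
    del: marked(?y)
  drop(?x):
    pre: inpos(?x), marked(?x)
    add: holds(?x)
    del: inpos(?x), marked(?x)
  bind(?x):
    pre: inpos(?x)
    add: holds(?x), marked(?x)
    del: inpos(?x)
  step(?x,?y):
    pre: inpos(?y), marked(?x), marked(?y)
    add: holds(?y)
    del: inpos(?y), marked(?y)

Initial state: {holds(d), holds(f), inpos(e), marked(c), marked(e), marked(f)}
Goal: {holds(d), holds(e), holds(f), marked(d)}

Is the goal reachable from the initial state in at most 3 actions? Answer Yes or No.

Yes

1. swap(d,e)  →  {holds(d), holds(f), inpos(e), marked(c), marked(d), marked(f)}
2. bind(e)  →  {holds(d), holds(e), holds(f), marked(c), marked(d), marked(e), marked(f)}
optimal plan length = 2; 2 ≤ 3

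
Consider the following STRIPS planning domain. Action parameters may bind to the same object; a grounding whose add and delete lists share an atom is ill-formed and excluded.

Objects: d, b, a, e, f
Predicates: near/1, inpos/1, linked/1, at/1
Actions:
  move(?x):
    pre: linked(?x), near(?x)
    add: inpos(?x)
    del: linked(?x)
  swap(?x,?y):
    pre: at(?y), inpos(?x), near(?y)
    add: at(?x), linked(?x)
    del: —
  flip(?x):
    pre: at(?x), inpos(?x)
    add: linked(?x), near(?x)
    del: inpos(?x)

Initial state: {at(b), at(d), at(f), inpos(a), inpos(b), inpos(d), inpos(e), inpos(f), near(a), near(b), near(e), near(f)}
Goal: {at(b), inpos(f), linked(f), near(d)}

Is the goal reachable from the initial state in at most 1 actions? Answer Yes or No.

1. swap(f,b)  →  {at(b), at(d), at(f), inpos(a), inpos(b), inpos(d), inpos(e), inpos(f), linked(f), near(a), near(b), near(e), near(f)}
2. flip(d)  →  {at(b), at(d), at(f), inpos(a), inpos(b), inpos(e), inpos(f), linked(d), linked(f), near(a), near(b), near(d), near(e), near(f)}
optimal plan length = 2; 2 > 1

No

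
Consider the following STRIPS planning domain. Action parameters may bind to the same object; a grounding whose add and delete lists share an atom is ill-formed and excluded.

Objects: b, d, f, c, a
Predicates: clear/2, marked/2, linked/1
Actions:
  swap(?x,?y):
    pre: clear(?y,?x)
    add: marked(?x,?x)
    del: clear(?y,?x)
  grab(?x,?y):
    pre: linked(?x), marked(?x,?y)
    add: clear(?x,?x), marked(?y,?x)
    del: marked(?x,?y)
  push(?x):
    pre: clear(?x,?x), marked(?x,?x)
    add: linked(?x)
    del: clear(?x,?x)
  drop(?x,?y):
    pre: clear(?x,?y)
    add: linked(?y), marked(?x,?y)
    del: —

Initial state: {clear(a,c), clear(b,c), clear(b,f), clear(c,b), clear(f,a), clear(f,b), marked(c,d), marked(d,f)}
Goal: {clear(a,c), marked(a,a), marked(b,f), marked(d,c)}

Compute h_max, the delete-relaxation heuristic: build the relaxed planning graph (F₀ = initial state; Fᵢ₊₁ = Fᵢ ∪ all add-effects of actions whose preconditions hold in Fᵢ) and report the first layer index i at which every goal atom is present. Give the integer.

2

F0 = init (8 atoms)
F1 = F0 ∪ {linked(a), linked(b), linked(c), linked(f), marked(a,a), marked(a,c), marked(b,b), marked(b,c), marked(b,f), marked(c,b), marked(c,c), marked(f,a), marked(f,b), marked(f,f)}  (22 atoms)
F2 = F1 ∪ {clear(a,a), clear(b,b), clear(c,c), clear(f,f), marked(a,f), marked(c,a), marked(d,c)}  (29 atoms)
goal ⊆ F2  ⇒  h_max = 2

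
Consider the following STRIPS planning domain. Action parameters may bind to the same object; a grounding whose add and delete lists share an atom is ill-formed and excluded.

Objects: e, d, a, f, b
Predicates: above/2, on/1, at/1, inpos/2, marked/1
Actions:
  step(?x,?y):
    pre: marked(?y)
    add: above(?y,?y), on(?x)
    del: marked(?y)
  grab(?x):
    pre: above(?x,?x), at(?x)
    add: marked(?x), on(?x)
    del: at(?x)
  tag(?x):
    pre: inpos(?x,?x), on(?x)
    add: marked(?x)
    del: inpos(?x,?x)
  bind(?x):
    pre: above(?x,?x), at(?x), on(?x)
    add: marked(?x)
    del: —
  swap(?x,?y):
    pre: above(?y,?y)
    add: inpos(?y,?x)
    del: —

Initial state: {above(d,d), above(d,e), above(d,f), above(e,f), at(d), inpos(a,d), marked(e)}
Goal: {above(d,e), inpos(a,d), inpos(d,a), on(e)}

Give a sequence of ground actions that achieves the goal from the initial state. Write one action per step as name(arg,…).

1. step(e,e)  →  {above(d,d), above(d,e), above(d,f), above(e,e), above(e,f), at(d), inpos(a,d), on(e)}
2. swap(a,d)  →  {above(d,d), above(d,e), above(d,f), above(e,e), above(e,f), at(d), inpos(a,d), inpos(d,a), on(e)}

step(e,e); swap(a,d)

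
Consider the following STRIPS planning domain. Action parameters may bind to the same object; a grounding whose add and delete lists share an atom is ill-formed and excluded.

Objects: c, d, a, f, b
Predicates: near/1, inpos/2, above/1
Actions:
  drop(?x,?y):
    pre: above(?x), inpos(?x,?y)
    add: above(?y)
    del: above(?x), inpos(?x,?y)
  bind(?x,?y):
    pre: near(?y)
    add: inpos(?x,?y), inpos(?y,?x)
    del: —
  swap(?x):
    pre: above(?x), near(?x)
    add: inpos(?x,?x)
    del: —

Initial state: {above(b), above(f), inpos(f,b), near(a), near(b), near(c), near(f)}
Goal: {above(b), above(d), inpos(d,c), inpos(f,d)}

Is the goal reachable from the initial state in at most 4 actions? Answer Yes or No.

Yes

1. bind(d,c)  →  {above(b), above(f), inpos(c,d), inpos(d,c), inpos(f,b), near(a), near(b), near(c), near(f)}
2. bind(d,f)  →  {above(b), above(f), inpos(c,d), inpos(d,c), inpos(d,f), inpos(f,b), inpos(f,d), near(a), near(b), near(c), near(f)}
3. drop(f,d)  →  {above(b), above(d), inpos(c,d), inpos(d,c), inpos(d,f), inpos(f,b), near(a), near(b), near(c), near(f)}
4. bind(d,f)  →  {above(b), above(d), inpos(c,d), inpos(d,c), inpos(d,f), inpos(f,b), inpos(f,d), near(a), near(b), near(c), near(f)}
optimal plan length = 4; 4 ≤ 4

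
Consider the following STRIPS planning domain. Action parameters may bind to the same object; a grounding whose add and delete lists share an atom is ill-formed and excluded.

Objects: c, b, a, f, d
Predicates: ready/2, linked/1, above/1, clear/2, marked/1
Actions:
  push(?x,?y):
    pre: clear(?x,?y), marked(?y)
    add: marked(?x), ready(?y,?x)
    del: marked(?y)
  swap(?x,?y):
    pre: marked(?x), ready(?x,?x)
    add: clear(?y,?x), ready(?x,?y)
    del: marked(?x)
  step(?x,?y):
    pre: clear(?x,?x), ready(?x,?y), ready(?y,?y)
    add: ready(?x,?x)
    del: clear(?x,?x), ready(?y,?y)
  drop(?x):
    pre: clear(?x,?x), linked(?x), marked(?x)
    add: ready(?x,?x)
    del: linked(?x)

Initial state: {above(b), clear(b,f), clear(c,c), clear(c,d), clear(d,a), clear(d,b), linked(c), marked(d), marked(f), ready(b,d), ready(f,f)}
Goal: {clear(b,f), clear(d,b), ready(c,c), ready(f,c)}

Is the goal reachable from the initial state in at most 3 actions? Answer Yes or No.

1. push(c,d)  →  {above(b), clear(b,f), clear(c,c), clear(c,d), clear(d,a), clear(d,b), linked(c), marked(c), marked(f), ready(b,d), ready(d,c), ready(f,f)}
2. swap(f,c)  →  {above(b), clear(b,f), clear(c,c), clear(c,d), clear(c,f), clear(d,a), clear(d,b), linked(c), marked(c), ready(b,d), ready(d,c), ready(f,c), ready(f,f)}
3. drop(c)  →  {above(b), clear(b,f), clear(c,c), clear(c,d), clear(c,f), clear(d,a), clear(d,b), marked(c), ready(b,d), ready(c,c), ready(d,c), ready(f,c), ready(f,f)}
optimal plan length = 3; 3 ≤ 3

Yes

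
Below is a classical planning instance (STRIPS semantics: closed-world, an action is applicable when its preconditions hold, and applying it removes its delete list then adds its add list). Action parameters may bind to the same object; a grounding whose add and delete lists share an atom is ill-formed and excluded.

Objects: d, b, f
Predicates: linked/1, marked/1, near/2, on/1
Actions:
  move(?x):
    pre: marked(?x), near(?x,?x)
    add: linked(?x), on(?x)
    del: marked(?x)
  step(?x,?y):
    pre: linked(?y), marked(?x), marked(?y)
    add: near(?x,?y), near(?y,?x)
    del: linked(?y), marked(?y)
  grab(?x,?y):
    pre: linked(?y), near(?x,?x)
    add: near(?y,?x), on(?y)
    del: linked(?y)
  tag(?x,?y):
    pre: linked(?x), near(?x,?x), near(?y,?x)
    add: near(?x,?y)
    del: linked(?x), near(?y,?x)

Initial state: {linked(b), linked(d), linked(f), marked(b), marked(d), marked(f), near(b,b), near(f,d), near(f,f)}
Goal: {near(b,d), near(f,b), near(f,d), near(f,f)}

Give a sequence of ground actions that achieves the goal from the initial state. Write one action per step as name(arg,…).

1. step(d,b)  →  {linked(d), linked(f), marked(d), marked(f), near(b,b), near(b,d), near(d,b), near(f,d), near(f,f)}
2. grab(b,f)  →  {linked(d), marked(d), marked(f), near(b,b), near(b,d), near(d,b), near(f,b), near(f,d), near(f,f), on(f)}

step(d,b); grab(b,f)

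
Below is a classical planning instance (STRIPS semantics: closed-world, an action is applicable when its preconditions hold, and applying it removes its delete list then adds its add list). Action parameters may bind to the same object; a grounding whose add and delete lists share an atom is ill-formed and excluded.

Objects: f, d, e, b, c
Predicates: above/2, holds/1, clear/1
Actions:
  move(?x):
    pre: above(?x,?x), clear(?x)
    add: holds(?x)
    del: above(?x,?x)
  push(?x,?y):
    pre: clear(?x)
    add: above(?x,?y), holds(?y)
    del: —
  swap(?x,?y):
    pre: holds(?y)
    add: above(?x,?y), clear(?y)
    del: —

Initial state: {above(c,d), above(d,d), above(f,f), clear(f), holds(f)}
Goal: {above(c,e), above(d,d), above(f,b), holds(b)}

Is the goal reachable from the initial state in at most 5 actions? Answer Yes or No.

Yes

1. push(f,e)  →  {above(c,d), above(d,d), above(f,e), above(f,f), clear(f), holds(e), holds(f)}
2. push(f,b)  →  {above(c,d), above(d,d), above(f,b), above(f,e), above(f,f), clear(f), holds(b), holds(e), holds(f)}
3. swap(c,e)  →  {above(c,d), above(c,e), above(d,d), above(f,b), above(f,e), above(f,f), clear(e), clear(f), holds(b), holds(e), holds(f)}
optimal plan length = 3; 3 ≤ 5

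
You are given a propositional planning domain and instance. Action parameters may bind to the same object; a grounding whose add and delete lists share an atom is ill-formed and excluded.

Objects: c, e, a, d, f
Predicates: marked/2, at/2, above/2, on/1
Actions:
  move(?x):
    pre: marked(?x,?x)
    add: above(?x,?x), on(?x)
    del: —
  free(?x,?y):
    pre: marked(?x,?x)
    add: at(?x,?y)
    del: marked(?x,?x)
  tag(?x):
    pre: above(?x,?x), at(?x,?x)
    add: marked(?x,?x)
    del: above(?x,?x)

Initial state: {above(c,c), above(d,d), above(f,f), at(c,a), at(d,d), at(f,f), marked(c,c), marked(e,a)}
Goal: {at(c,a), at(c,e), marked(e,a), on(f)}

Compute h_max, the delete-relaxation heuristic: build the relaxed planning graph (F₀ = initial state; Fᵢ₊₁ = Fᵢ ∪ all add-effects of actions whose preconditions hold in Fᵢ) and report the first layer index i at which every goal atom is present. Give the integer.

2

F0 = init (8 atoms)
F1 = F0 ∪ {at(c,c), at(c,d), at(c,e), at(c,f), marked(d,d), marked(f,f), on(c)}  (15 atoms)
F2 = F1 ∪ {at(d,a), at(d,c), at(d,e), at(d,f), at(f,a), at(f,c), at(f,d), at(f,e), on(d), on(f)}  (25 atoms)
goal ⊆ F2  ⇒  h_max = 2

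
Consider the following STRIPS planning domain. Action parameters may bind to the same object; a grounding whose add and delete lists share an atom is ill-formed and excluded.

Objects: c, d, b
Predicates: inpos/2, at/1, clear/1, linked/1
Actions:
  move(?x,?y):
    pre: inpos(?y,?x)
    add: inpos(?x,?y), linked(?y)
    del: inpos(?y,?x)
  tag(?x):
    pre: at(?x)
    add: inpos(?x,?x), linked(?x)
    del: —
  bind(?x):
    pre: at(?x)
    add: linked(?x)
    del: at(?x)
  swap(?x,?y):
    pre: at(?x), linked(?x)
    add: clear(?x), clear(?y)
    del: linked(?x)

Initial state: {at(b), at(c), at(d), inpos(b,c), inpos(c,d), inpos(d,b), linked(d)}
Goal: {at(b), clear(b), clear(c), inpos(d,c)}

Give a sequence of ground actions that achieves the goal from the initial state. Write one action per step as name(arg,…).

1. move(d,c)  →  {at(b), at(c), at(d), inpos(b,c), inpos(d,b), inpos(d,c), linked(c), linked(d)}
2. swap(c,b)  →  {at(b), at(c), at(d), clear(b), clear(c), inpos(b,c), inpos(d,b), inpos(d,c), linked(d)}

move(d,c); swap(c,b)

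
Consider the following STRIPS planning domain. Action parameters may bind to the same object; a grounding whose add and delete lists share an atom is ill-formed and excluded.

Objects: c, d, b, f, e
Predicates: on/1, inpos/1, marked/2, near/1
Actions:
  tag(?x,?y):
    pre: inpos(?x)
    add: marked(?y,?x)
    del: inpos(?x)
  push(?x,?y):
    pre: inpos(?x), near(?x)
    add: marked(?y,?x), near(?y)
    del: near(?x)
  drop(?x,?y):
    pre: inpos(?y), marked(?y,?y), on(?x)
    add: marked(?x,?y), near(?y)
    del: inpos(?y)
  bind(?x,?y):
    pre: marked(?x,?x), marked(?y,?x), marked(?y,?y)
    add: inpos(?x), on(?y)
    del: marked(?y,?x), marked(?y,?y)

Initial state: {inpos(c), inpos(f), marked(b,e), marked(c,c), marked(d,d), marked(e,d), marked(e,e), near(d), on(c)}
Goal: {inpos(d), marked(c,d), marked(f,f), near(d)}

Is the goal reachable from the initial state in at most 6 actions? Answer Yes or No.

Yes

1. tag(f,f)  →  {inpos(c), marked(b,e), marked(c,c), marked(d,d), marked(e,d), marked(e,e), marked(f,f), near(d), on(c)}
2. bind(d,d)  →  {inpos(c), inpos(d), marked(b,e), marked(c,c), marked(e,d), marked(e,e), marked(f,f), near(d), on(c), on(d)}
3. push(d,c)  →  {inpos(c), inpos(d), marked(b,e), marked(c,c), marked(c,d), marked(e,d), marked(e,e), marked(f,f), near(c), on(c), on(d)}
4. push(c,d)  →  {inpos(c), inpos(d), marked(b,e), marked(c,c), marked(c,d), marked(d,c), marked(e,d), marked(e,e), marked(f,f), near(d), on(c), on(d)}
optimal plan length = 4; 4 ≤ 6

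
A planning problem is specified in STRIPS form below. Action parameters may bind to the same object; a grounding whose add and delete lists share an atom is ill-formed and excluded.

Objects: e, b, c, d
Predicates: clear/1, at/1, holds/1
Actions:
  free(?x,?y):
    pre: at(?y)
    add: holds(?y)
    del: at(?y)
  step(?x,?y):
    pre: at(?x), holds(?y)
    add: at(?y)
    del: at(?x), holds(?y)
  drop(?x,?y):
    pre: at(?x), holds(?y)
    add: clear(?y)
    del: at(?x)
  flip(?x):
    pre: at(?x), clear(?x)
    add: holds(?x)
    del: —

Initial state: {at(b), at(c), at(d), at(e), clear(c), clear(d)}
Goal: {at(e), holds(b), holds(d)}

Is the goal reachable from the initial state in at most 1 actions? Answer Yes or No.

No

1. free(e,b)  →  {at(c), at(d), at(e), clear(c), clear(d), holds(b)}
2. free(e,d)  →  {at(c), at(e), clear(c), clear(d), holds(b), holds(d)}
optimal plan length = 2; 2 > 1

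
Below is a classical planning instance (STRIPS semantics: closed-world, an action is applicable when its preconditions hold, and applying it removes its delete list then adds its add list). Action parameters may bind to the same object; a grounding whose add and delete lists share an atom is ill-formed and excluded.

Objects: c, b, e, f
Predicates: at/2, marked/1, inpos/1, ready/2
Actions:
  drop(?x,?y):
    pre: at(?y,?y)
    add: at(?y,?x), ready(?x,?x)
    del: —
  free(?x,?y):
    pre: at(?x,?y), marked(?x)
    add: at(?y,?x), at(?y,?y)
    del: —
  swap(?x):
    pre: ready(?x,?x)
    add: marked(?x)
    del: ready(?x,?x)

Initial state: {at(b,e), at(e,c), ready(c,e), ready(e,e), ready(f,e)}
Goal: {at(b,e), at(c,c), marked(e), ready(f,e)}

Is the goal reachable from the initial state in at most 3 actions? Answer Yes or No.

Yes

1. swap(e)  →  {at(b,e), at(e,c), marked(e), ready(c,e), ready(f,e)}
2. free(e,c)  →  {at(b,e), at(c,c), at(c,e), at(e,c), marked(e), ready(c,e), ready(f,e)}
optimal plan length = 2; 2 ≤ 3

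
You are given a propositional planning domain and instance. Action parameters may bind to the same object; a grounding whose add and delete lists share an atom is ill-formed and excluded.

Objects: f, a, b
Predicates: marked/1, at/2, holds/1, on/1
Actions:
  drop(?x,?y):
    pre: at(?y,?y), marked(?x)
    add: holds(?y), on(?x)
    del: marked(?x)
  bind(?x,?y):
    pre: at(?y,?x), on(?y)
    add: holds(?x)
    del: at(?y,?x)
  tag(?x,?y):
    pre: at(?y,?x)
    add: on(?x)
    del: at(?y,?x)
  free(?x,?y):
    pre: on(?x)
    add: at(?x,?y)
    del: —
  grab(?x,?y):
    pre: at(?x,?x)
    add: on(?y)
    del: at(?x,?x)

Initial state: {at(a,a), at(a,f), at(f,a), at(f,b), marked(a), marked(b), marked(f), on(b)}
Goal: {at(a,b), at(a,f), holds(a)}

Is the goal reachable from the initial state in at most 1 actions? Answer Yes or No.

1. drop(a,a)  →  {at(a,a), at(a,f), at(f,a), at(f,b), holds(a), marked(b), marked(f), on(a), on(b)}
2. free(a,b)  →  {at(a,a), at(a,b), at(a,f), at(f,a), at(f,b), holds(a), marked(b), marked(f), on(a), on(b)}
optimal plan length = 2; 2 > 1

No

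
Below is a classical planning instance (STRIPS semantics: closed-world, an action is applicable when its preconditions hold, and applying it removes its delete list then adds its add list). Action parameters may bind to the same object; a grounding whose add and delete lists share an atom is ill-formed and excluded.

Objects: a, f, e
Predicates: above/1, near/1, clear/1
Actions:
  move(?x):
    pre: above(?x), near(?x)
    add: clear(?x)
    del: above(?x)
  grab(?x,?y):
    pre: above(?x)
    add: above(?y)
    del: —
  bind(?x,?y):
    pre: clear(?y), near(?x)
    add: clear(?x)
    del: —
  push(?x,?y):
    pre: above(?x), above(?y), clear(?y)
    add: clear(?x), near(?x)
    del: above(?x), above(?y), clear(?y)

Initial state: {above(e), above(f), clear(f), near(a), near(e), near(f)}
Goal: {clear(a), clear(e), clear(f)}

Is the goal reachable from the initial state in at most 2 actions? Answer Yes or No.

Yes

1. move(e)  →  {above(f), clear(e), clear(f), near(a), near(e), near(f)}
2. bind(a,f)  →  {above(f), clear(a), clear(e), clear(f), near(a), near(e), near(f)}
optimal plan length = 2; 2 ≤ 2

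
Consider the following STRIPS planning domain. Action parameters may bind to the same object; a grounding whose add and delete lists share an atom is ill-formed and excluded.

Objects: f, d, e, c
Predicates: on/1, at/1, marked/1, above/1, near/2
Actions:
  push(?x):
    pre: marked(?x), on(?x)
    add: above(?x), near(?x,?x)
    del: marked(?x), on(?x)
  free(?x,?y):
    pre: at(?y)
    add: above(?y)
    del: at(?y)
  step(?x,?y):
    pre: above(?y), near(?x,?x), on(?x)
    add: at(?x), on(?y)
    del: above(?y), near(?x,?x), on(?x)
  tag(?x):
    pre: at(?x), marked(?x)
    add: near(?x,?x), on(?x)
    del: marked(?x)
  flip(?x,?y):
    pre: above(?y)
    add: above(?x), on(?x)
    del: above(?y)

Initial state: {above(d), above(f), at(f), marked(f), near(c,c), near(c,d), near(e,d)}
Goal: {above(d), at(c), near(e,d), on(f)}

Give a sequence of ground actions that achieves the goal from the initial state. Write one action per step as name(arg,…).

1. flip(c,f)  →  {above(c), above(d), at(f), marked(f), near(c,c), near(c,d), near(e,d), on(c)}
2. free(f,f)  →  {above(c), above(d), above(f), marked(f), near(c,c), near(c,d), near(e,d), on(c)}
3. step(c,f)  →  {above(c), above(d), at(c), marked(f), near(c,d), near(e,d), on(f)}

flip(c,f); free(f,f); step(c,f)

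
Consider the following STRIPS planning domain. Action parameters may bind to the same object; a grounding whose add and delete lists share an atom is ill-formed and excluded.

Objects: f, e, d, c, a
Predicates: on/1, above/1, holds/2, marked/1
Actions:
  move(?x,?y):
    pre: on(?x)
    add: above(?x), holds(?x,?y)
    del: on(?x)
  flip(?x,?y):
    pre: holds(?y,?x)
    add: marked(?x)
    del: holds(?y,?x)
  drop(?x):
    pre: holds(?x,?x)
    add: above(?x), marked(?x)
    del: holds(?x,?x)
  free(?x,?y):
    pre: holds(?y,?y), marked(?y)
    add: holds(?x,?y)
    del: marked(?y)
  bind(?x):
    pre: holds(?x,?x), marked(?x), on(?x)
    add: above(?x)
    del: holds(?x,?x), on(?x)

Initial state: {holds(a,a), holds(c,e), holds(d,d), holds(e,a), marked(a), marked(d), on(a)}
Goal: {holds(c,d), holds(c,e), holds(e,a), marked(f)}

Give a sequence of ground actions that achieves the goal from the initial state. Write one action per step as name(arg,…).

move(a,f); flip(f,a); free(c,d)

1. move(a,f)  →  {above(a), holds(a,a), holds(a,f), holds(c,e), holds(d,d), holds(e,a), marked(a), marked(d)}
2. flip(f,a)  →  {above(a), holds(a,a), holds(c,e), holds(d,d), holds(e,a), marked(a), marked(d), marked(f)}
3. free(c,d)  →  {above(a), holds(a,a), holds(c,d), holds(c,e), holds(d,d), holds(e,a), marked(a), marked(f)}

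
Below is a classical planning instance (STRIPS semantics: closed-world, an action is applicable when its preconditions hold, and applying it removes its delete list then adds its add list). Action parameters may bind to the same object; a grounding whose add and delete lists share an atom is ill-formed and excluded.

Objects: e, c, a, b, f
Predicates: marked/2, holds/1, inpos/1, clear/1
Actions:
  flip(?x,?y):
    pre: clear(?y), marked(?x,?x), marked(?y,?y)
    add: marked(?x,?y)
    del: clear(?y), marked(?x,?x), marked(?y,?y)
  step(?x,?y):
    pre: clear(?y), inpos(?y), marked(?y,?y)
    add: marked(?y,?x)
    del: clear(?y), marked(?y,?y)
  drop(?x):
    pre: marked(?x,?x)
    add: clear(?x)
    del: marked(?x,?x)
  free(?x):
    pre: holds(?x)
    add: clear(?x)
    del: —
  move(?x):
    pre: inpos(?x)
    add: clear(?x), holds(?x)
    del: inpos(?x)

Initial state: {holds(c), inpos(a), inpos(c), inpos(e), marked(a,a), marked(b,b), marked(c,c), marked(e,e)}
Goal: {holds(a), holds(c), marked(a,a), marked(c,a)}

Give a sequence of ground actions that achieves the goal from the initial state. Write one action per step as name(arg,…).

1. free(c)  →  {clear(c), holds(c), inpos(a), inpos(c), inpos(e), marked(a,a), marked(b,b), marked(c,c), marked(e,e)}
2. step(a,c)  →  {holds(c), inpos(a), inpos(c), inpos(e), marked(a,a), marked(b,b), marked(c,a), marked(e,e)}
3. move(a)  →  {clear(a), holds(a), holds(c), inpos(c), inpos(e), marked(a,a), marked(b,b), marked(c,a), marked(e,e)}

free(c); step(a,c); move(a)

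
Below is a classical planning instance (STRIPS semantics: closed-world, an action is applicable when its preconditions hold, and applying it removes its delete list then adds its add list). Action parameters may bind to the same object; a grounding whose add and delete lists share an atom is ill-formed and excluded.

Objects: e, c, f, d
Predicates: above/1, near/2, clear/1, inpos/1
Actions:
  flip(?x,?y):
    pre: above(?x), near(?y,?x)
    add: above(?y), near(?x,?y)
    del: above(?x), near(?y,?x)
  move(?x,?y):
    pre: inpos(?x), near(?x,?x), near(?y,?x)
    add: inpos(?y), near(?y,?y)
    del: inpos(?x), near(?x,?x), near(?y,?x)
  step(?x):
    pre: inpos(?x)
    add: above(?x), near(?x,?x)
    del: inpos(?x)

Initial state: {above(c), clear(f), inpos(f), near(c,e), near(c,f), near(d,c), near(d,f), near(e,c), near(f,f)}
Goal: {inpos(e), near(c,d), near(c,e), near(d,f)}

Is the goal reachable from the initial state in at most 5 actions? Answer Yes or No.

1. flip(c,d)  →  {above(d), clear(f), inpos(f), near(c,d), near(c,e), near(c,f), near(d,f), near(e,c), near(f,f)}
2. move(f,c)  →  {above(d), clear(f), inpos(c), near(c,c), near(c,d), near(c,e), near(d,f), near(e,c)}
3. move(c,e)  →  {above(d), clear(f), inpos(e), near(c,d), near(c,e), near(d,f), near(e,e)}
optimal plan length = 3; 3 ≤ 5

Yes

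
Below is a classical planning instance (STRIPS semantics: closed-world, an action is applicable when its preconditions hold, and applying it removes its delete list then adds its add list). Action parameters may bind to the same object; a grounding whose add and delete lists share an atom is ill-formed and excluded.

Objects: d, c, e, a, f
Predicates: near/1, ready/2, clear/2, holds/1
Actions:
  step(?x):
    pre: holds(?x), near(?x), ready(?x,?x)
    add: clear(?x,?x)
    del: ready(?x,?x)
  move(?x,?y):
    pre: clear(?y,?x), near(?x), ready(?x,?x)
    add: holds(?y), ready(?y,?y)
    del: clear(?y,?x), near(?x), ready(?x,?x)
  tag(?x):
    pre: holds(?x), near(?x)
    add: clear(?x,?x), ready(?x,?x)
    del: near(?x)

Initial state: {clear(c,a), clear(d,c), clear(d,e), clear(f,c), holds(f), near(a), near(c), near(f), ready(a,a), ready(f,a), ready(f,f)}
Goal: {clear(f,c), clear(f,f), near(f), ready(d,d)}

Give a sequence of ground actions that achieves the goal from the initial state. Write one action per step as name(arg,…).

step(f); move(a,c); move(c,d)

1. step(f)  →  {clear(c,a), clear(d,c), clear(d,e), clear(f,c), clear(f,f), holds(f), near(a), near(c), near(f), ready(a,a), ready(f,a)}
2. move(a,c)  →  {clear(d,c), clear(d,e), clear(f,c), clear(f,f), holds(c), holds(f), near(c), near(f), ready(c,c), ready(f,a)}
3. move(c,d)  →  {clear(d,e), clear(f,c), clear(f,f), holds(c), holds(d), holds(f), near(f), ready(d,d), ready(f,a)}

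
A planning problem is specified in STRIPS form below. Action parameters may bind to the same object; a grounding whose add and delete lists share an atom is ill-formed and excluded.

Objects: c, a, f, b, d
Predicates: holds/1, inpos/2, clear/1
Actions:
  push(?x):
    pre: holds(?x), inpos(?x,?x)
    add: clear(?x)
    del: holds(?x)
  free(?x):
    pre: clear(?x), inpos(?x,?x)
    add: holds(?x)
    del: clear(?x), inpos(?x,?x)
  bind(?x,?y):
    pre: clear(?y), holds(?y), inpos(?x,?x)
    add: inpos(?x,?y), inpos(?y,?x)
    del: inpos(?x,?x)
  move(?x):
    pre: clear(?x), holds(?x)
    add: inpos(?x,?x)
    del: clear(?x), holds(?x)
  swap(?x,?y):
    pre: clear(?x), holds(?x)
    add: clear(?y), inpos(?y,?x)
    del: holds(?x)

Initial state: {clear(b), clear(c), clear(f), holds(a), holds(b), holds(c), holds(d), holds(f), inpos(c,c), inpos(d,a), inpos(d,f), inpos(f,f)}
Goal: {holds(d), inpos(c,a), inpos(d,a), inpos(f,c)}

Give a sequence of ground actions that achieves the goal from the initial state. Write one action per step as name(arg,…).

1. bind(c,f)  →  {clear(b), clear(c), clear(f), holds(a), holds(b), holds(c), holds(d), holds(f), inpos(c,f), inpos(d,a), inpos(d,f), inpos(f,c), inpos(f,f)}
2. swap(c,a)  →  {clear(a), clear(b), clear(c), clear(f), holds(a), holds(b), holds(d), holds(f), inpos(a,c), inpos(c,f), inpos(d,a), inpos(d,f), inpos(f,c), inpos(f,f)}
3. swap(a,c)  →  {clear(a), clear(b), clear(c), clear(f), holds(b), holds(d), holds(f), inpos(a,c), inpos(c,a), inpos(c,f), inpos(d,a), inpos(d,f), inpos(f,c), inpos(f,f)}

bind(c,f); swap(c,a); swap(a,c)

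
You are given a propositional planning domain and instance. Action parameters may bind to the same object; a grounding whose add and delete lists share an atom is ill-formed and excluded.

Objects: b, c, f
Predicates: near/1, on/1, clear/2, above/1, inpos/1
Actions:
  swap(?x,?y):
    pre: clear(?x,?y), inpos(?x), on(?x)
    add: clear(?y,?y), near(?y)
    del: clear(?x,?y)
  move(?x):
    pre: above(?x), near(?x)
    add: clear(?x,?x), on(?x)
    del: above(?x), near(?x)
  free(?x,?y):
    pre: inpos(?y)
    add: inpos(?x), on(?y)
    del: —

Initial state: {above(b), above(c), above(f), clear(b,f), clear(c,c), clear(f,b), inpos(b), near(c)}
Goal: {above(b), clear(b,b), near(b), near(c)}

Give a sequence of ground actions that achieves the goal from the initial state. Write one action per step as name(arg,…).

1. free(f,b)  →  {above(b), above(c), above(f), clear(b,f), clear(c,c), clear(f,b), inpos(b), inpos(f), near(c), on(b)}
2. free(b,f)  →  {above(b), above(c), above(f), clear(b,f), clear(c,c), clear(f,b), inpos(b), inpos(f), near(c), on(b), on(f)}
3. swap(f,b)  →  {above(b), above(c), above(f), clear(b,b), clear(b,f), clear(c,c), inpos(b), inpos(f), near(b), near(c), on(b), on(f)}

free(f,b); free(b,f); swap(f,b)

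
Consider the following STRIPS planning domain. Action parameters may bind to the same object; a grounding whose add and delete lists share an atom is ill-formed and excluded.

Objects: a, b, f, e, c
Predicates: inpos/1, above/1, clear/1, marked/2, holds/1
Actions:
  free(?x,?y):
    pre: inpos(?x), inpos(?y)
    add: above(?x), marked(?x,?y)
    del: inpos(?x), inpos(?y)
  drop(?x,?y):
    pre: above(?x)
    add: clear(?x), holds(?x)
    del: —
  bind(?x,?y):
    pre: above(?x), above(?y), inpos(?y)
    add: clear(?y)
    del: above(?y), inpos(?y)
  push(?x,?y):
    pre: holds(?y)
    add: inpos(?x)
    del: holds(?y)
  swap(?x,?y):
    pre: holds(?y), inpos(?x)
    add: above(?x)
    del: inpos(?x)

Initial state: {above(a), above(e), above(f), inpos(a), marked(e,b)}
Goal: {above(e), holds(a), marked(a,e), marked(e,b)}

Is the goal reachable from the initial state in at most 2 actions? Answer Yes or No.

No

1. drop(a,a)  →  {above(a), above(e), above(f), clear(a), holds(a), inpos(a), marked(e,b)}
2. drop(f,a)  →  {above(a), above(e), above(f), clear(a), clear(f), holds(a), holds(f), inpos(a), marked(e,b)}
3. push(e,f)  →  {above(a), above(e), above(f), clear(a), clear(f), holds(a), inpos(a), inpos(e), marked(e,b)}
4. free(a,e)  →  {above(a), above(e), above(f), clear(a), clear(f), holds(a), marked(a,e), marked(e,b)}
optimal plan length = 4; 4 > 2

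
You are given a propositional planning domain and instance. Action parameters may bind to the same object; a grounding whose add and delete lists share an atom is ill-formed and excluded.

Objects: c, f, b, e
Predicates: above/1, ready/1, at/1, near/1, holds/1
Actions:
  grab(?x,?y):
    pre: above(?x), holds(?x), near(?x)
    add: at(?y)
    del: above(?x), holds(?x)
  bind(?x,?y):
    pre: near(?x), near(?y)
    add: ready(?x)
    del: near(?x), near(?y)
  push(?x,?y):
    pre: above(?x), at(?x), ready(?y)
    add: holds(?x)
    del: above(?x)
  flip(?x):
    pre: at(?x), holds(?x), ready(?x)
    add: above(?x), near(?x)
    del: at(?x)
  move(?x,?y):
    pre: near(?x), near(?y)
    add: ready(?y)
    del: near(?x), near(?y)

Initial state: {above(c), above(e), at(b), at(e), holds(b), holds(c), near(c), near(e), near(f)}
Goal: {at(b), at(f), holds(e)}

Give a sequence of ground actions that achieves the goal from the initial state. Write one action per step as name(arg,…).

grab(c,f); bind(c,c); push(e,c)

1. grab(c,f)  →  {above(e), at(b), at(e), at(f), holds(b), near(c), near(e), near(f)}
2. bind(c,c)  →  {above(e), at(b), at(e), at(f), holds(b), near(e), near(f), ready(c)}
3. push(e,c)  →  {at(b), at(e), at(f), holds(b), holds(e), near(e), near(f), ready(c)}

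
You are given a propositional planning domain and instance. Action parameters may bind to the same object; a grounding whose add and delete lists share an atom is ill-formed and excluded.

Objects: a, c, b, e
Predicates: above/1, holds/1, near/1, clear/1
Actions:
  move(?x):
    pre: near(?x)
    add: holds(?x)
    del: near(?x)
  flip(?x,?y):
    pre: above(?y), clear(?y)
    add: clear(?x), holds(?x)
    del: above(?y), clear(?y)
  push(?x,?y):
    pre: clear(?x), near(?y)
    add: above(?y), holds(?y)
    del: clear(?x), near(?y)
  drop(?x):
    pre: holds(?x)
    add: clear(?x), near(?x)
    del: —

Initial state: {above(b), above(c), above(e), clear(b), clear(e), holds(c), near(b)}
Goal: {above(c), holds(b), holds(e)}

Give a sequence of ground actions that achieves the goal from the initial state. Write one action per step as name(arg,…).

move(b); flip(e,b)

1. move(b)  →  {above(b), above(c), above(e), clear(b), clear(e), holds(b), holds(c)}
2. flip(e,b)  →  {above(c), above(e), clear(e), holds(b), holds(c), holds(e)}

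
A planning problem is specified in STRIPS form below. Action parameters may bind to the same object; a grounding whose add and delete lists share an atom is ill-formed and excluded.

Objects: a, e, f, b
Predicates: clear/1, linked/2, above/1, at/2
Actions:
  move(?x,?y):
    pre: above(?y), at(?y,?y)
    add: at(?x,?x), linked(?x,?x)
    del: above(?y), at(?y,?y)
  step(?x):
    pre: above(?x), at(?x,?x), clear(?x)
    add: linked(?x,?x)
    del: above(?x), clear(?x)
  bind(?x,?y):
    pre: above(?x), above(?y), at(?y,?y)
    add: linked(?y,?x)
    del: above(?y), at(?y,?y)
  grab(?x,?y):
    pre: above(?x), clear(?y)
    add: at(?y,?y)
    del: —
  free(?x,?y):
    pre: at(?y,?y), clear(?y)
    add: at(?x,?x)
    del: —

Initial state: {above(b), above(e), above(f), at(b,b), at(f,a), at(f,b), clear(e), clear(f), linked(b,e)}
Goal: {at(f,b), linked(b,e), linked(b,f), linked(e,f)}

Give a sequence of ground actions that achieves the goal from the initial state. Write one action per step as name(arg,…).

1. bind(f,b)  →  {above(e), above(f), at(f,a), at(f,b), clear(e), clear(f), linked(b,e), linked(b,f)}
2. grab(e,e)  →  {above(e), above(f), at(e,e), at(f,a), at(f,b), clear(e), clear(f), linked(b,e), linked(b,f)}
3. bind(f,e)  →  {above(f), at(f,a), at(f,b), clear(e), clear(f), linked(b,e), linked(b,f), linked(e,f)}

bind(f,b); grab(e,e); bind(f,e)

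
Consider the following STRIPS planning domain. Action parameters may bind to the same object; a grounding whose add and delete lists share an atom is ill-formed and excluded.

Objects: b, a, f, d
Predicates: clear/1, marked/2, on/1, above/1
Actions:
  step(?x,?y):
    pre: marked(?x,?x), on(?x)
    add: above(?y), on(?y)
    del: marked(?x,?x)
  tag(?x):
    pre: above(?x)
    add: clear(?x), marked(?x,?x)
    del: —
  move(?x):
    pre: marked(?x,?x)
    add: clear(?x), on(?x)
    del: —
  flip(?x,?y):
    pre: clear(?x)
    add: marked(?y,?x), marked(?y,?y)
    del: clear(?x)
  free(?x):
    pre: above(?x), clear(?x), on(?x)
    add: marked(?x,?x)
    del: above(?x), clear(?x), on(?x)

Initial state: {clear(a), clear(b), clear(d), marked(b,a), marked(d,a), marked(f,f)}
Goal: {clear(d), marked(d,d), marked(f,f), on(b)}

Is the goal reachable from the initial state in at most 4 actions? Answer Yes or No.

Yes

1. flip(b,b)  →  {clear(a), clear(d), marked(b,a), marked(b,b), marked(d,a), marked(f,f)}
2. move(b)  →  {clear(a), clear(b), clear(d), marked(b,a), marked(b,b), marked(d,a), marked(f,f), on(b)}
3. flip(b,d)  →  {clear(a), clear(d), marked(b,a), marked(b,b), marked(d,a), marked(d,b), marked(d,d), marked(f,f), on(b)}
optimal plan length = 3; 3 ≤ 4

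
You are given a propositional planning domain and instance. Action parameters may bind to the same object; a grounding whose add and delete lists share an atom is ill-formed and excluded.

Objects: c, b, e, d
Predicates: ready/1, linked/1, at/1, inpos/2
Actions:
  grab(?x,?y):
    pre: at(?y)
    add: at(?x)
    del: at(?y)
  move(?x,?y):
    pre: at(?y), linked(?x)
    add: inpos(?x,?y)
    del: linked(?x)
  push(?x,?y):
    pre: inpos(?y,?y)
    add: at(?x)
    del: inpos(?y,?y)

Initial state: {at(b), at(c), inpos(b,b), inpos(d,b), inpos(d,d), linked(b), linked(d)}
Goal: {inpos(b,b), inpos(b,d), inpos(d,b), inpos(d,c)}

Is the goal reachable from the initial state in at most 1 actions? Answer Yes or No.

1. grab(d,b)  →  {at(c), at(d), inpos(b,b), inpos(d,b), inpos(d,d), linked(b), linked(d)}
2. move(b,d)  →  {at(c), at(d), inpos(b,b), inpos(b,d), inpos(d,b), inpos(d,d), linked(d)}
3. move(d,c)  →  {at(c), at(d), inpos(b,b), inpos(b,d), inpos(d,b), inpos(d,c), inpos(d,d)}
optimal plan length = 3; 3 > 1

No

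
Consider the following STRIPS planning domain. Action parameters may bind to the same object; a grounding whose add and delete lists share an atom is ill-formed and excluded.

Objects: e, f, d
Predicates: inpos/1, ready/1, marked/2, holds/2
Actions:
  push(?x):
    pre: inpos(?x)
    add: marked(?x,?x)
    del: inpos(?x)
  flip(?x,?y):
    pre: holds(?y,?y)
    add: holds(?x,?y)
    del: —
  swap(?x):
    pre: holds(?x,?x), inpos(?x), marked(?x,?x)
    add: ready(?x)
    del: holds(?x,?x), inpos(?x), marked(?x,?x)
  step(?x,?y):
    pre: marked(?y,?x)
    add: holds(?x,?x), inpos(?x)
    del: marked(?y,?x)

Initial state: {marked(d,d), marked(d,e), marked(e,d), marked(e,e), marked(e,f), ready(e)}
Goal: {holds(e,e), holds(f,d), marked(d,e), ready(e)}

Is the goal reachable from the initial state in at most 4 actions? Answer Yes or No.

1. step(e,e)  →  {holds(e,e), inpos(e), marked(d,d), marked(d,e), marked(e,d), marked(e,f), ready(e)}
2. step(d,e)  →  {holds(d,d), holds(e,e), inpos(d), inpos(e), marked(d,d), marked(d,e), marked(e,f), ready(e)}
3. flip(f,d)  →  {holds(d,d), holds(e,e), holds(f,d), inpos(d), inpos(e), marked(d,d), marked(d,e), marked(e,f), ready(e)}
optimal plan length = 3; 3 ≤ 4

Yes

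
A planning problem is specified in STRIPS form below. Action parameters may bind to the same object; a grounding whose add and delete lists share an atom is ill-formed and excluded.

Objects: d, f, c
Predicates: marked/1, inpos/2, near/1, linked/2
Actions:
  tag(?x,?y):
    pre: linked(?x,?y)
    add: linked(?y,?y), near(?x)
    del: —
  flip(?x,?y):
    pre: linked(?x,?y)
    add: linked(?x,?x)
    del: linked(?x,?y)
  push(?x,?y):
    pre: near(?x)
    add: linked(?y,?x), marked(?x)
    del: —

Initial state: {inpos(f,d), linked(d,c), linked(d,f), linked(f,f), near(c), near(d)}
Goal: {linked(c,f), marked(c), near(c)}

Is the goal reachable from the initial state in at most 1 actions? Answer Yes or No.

No

1. tag(f,f)  →  {inpos(f,d), linked(d,c), linked(d,f), linked(f,f), near(c), near(d), near(f)}
2. push(f,c)  →  {inpos(f,d), linked(c,f), linked(d,c), linked(d,f), linked(f,f), marked(f), near(c), near(d), near(f)}
3. push(c,d)  →  {inpos(f,d), linked(c,f), linked(d,c), linked(d,f), linked(f,f), marked(c), marked(f), near(c), near(d), near(f)}
optimal plan length = 3; 3 > 1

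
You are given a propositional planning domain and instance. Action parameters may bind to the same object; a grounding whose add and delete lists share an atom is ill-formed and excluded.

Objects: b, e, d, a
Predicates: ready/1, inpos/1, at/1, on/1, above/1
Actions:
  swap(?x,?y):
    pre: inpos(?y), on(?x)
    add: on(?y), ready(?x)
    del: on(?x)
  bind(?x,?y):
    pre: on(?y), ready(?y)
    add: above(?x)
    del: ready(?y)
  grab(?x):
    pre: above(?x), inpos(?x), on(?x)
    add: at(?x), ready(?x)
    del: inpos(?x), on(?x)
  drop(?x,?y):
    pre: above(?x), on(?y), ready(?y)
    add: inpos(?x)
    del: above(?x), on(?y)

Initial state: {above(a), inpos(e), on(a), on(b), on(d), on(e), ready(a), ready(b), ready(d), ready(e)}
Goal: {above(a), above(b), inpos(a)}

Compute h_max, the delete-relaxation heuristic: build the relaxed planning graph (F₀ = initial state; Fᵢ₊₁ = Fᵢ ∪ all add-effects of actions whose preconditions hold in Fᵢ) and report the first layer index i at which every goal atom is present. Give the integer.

1

F0 = init (10 atoms)
F1 = F0 ∪ {above(b), above(d), above(e), inpos(a)}  (14 atoms)
goal ⊆ F1  ⇒  h_max = 1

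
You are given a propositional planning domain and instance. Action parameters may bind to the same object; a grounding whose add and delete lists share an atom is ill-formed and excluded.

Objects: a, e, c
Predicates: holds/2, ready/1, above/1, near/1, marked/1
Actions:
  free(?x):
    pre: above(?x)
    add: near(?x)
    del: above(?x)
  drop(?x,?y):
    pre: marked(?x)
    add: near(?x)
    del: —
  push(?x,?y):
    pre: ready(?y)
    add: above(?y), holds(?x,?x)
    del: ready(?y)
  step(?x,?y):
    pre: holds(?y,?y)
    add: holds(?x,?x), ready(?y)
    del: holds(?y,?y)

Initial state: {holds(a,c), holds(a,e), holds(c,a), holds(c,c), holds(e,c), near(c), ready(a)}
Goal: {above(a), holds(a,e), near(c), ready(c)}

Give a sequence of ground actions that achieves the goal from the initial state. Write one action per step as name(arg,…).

1. push(a,a)  →  {above(a), holds(a,a), holds(a,c), holds(a,e), holds(c,a), holds(c,c), holds(e,c), near(c)}
2. step(a,c)  →  {above(a), holds(a,a), holds(a,c), holds(a,e), holds(c,a), holds(e,c), near(c), ready(c)}

push(a,a); step(a,c)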